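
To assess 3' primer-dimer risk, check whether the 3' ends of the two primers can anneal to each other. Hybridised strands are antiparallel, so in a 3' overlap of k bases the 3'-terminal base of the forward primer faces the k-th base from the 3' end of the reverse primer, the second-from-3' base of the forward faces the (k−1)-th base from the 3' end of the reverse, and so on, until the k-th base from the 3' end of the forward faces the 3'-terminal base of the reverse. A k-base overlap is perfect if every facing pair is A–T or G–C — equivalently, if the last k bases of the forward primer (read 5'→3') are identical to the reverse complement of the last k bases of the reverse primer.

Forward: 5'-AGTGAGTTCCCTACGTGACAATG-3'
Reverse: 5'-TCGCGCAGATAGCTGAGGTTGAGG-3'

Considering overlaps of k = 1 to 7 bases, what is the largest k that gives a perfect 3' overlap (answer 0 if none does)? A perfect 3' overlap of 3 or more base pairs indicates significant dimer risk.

Longest perfect overlap: 0 complementary base pairs; below the dimer-risk threshold (threshold 3).

Last 7 bases (5'→3') — forward …GACAATG, reverse …GTTGAGG.
Reverse complement of the reverse primer's last 7 bases: CCTCAAC; its first k bases are the reverse complement of the reverse primer's last k bases, so a perfect k-base overlap needs the forward primer's last k bases to equal them.
Comparing (forward last k vs required): k=1: G vs C ✗; k=2: TG vs CC ✗; k=3: ATG vs CCT ✗; k=4: AATG vs CCTC ✗; k=5: CAATG vs CCTCA ✗; k=6: ACAATG vs CCTCAA ✗; k=7: GACAATG vs CCTCAAC ✗.
No overlap length from 1 to 7 is perfect, so the longest perfect 3' overlap is 0.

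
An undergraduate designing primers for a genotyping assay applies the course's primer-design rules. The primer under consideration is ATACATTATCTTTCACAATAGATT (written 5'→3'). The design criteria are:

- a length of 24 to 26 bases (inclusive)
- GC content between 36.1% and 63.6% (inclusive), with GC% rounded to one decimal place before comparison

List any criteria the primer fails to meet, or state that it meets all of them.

Fails: GC content.

Base counts: A=9, T=10, G=1, C=4 (length 24).
length: length 24 ✓
GC content: GC 5/24 = 20.8%, outside 36.1–63.6% ✗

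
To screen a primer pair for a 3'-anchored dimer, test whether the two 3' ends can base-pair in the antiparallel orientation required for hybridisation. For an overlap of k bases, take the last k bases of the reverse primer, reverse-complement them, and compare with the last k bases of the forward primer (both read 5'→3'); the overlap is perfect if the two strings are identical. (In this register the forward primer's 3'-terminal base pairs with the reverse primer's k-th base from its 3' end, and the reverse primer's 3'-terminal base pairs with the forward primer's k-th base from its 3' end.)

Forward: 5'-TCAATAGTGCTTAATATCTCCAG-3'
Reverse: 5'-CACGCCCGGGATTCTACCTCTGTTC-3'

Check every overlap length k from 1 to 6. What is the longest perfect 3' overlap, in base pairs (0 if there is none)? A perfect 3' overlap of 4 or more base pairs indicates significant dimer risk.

Last 6 bases (5'→3') — forward …CTCCAG, reverse …CTGTTC.
Reverse complement of the reverse primer's last 6 bases: GAACAG; its first k bases are the reverse complement of the reverse primer's last k bases, so a perfect k-base overlap needs the forward primer's last k bases to equal them.
Comparing (forward last k vs required): k=1: G vs G ✓; k=2: AG vs GA ✗; k=3: CAG vs GAA ✗; k=4: CCAG vs GAAC ✗; k=5: TCCAG vs GAACA ✗; k=6: CTCCAG vs GAACAG ✗.
Only k = 1 is perfect, so the longest perfect 3' overlap is 1.

Longest perfect overlap: 1 complementary base pair; below the dimer-risk threshold (threshold 4).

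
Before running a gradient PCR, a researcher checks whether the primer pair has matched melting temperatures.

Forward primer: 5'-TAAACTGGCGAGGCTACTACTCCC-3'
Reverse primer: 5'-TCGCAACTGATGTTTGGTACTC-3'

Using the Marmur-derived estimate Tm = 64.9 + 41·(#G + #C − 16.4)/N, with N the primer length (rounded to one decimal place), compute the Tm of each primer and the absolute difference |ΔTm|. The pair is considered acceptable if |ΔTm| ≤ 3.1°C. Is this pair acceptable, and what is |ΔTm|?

|ΔTm| = 6.1°C; the pair is not acceptable.

Forward: G+C = 13, N = 24 → Tm = 64.9 + 41·(13 − 16.4)/24 = 59.1°C.
Reverse: G+C = 10, N = 22 → Tm = 64.9 + 41·(10 − 16.4)/22 = 53.0°C.
|ΔTm| = |59.1 − 53.0| = 6.1°C, > 3.1°C.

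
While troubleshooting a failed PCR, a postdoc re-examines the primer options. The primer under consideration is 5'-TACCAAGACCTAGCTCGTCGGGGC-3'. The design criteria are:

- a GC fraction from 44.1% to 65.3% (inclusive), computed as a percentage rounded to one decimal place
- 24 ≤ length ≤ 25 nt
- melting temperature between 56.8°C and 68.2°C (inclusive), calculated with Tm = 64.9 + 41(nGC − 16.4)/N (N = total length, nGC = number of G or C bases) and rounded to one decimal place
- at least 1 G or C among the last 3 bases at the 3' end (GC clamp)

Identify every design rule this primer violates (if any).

Meets all criteria.

Base counts: A=5, T=4, G=7, C=8 (length 24).
GC content: GC 15/24 = 62.5% ✓
length: length 24 ✓
Tm: Tm = 64.9 + 41·(15 − 16.4)/24 = 62.5°C ✓
GC clamp: 3' end GGC has 3 G/C ✓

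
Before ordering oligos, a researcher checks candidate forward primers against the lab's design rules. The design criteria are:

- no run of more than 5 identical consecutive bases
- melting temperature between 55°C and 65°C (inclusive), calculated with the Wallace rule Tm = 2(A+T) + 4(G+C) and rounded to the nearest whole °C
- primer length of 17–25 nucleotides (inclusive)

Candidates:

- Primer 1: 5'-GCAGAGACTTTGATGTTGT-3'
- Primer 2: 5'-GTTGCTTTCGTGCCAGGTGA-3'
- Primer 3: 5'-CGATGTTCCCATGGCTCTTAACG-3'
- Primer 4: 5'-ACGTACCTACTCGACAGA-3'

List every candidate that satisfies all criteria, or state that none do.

Primer 2 only.

Primer 1 (19 nt, A=4 T=7 G=6 C=2): longest run = 3 ✓; Tm = 2·11 + 4·8 = 54°C, outside 55–65°C ✗; length 19 ✓ — fails.
Primer 2 (20 nt, A=2 T=7 G=7 C=4): longest run = 3 ✓; Tm = 2·9 + 4·11 = 62°C ✓; length 20 ✓ — passes.
Primer 3 (23 nt, A=4 T=7 G=5 C=7): longest run = 3 ✓; Tm = 2·11 + 4·12 = 70°C, outside 55–65°C ✗; length 23 ✓ — fails.
Primer 4 (18 nt, A=6 T=3 G=3 C=6): longest run = 2 ✓; Tm = 2·9 + 4·9 = 54°C, outside 55–65°C ✗; length 18 ✓ — fails.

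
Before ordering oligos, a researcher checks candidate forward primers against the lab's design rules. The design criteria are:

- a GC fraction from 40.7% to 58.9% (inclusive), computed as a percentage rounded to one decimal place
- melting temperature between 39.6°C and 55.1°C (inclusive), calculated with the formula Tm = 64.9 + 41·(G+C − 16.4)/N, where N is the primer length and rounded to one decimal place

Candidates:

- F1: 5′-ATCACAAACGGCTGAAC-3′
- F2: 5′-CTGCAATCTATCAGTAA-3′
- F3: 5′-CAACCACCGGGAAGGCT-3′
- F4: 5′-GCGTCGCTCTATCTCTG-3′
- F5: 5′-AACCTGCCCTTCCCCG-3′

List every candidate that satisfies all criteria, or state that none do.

F1 (17 nt, A=7 T=2 G=3 C=5): GC 8/17 = 47.1% ✓; Tm = 64.9 + 41·(8 − 16.4)/17 = 44.6°C ✓ — passes.
F2 (17 nt, A=6 T=5 G=2 C=4): GC 6/17 = 35.3%, outside 40.7–58.9% ✗; Tm = 64.9 + 41·(6 − 16.4)/17 = 39.8°C ✓ — fails.
F3 (17 nt, A=5 T=1 G=5 C=6): GC 11/17 = 64.7%, outside 40.7–58.9% ✗; Tm = 64.9 + 41·(11 − 16.4)/17 = 51.9°C ✓ — fails.
F4 (17 nt, A=1 T=6 G=4 C=6): GC 10/17 = 58.8% ✓; Tm = 64.9 + 41·(10 − 16.4)/17 = 49.5°C ✓ — passes.
F5 (16 nt, A=2 T=3 G=2 C=9): GC 11/16 = 68.8%, outside 40.7–58.9% ✗; Tm = 64.9 + 41·(11 − 16.4)/16 = 51.1°C ✓ — fails.

F1 and F4.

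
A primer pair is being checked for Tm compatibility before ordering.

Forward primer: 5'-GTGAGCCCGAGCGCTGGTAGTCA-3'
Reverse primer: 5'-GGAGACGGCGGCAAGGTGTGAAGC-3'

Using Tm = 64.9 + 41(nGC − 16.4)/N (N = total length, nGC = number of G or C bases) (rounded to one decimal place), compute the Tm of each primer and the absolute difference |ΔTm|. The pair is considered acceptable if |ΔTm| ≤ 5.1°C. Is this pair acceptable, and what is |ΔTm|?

|ΔTm| = 1.8°C; the pair is acceptable.

Forward: G+C = 15, N = 23 → Tm = 64.9 + 41·(15 − 16.4)/23 = 62.4°C.
Reverse: G+C = 16, N = 24 → Tm = 64.9 + 41·(16 − 16.4)/24 = 64.2°C.
|ΔTm| = |62.4 − 64.2| = 1.8°C, ≤ 5.1°C.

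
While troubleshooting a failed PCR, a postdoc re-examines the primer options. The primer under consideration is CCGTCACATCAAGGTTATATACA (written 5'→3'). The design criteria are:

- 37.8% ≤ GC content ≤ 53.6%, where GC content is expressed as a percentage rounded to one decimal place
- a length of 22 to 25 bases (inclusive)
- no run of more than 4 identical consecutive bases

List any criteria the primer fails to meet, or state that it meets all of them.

Base counts: A=8, T=6, G=3, C=6 (length 23).
GC content: GC 9/23 = 39.1% ✓
length: length 23 ✓
homopolymer run: longest run = 2 ✓

Meets all criteria.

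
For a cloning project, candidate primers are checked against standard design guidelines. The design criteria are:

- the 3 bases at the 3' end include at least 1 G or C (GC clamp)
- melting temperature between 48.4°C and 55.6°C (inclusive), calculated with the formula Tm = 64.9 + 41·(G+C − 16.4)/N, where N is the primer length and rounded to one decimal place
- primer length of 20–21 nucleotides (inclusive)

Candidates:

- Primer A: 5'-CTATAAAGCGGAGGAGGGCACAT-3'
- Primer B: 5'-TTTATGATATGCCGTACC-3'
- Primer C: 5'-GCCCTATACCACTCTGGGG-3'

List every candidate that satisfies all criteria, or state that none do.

Primer A (23 nt, A=8 T=3 G=8 C=4): 3' end CAT has 1 G/C ✓; Tm = 64.9 + 41·(12 − 16.4)/23 = 57.1°C, outside 48.4–55.6°C ✗; length 23, outside 20–21 ✗ — fails.
Primer B (18 nt, A=4 T=7 G=3 C=4): 3' end ACC has 2 G/C ✓; Tm = 64.9 + 41·(7 − 16.4)/18 = 43.5°C, outside 48.4–55.6°C ✗; length 18, outside 20–21 ✗ — fails.
Primer C (19 nt, A=3 T=4 G=5 C=7): 3' end GGG has 3 G/C ✓; Tm = 64.9 + 41·(12 − 16.4)/19 = 55.4°C ✓; length 19, outside 20–21 ✗ — fails.

None of the candidates satisfy all criteria.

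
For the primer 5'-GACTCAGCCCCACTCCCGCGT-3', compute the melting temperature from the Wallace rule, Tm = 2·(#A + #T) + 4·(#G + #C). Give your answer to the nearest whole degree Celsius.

72°C

Base counts: A=3, T=3, G=4, C=11 (length 21).
Tm = 2·(3+3) + 4·(4+11) = 2·6 + 4·15 = 12 + 60 = 72°C.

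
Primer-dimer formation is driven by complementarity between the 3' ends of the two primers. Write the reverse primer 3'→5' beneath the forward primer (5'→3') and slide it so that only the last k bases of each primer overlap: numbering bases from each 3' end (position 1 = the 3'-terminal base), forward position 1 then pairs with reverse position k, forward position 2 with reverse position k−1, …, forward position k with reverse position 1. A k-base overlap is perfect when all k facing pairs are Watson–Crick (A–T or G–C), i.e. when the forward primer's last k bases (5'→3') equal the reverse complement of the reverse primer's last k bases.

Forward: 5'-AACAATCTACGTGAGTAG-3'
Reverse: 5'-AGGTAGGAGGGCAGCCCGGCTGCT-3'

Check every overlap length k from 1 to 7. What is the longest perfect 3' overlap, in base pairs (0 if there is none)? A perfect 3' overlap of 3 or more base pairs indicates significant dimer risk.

Longest perfect overlap: 2 complementary base pairs; below the dimer-risk threshold (threshold 3).

Last 7 bases (5'→3') — forward …TGAGTAG, reverse …GGCTGCT.
Reverse complement of the reverse primer's last 7 bases: AGCAGCC; its first k bases are the reverse complement of the reverse primer's last k bases, so a perfect k-base overlap needs the forward primer's last k bases to equal them.
Comparing (forward last k vs required): k=1: G vs A ✗; k=2: AG vs AG ✓; k=3: TAG vs AGC ✗; k=4: GTAG vs AGCA ✗; k=5: AGTAG vs AGCAG ✗; k=6: GAGTAG vs AGCAGC ✗; k=7: TGAGTAG vs AGCAGCC ✗.
Only k = 2 is perfect, so the longest perfect 3' overlap is 2.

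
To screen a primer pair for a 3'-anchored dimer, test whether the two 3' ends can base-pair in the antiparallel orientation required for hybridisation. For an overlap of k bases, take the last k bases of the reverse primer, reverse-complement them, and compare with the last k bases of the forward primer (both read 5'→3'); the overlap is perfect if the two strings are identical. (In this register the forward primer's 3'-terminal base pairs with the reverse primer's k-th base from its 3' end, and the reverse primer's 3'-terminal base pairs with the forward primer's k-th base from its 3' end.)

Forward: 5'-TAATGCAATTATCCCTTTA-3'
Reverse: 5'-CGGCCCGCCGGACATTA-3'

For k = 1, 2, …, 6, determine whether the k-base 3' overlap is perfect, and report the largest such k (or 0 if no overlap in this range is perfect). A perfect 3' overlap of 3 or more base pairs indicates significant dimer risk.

Longest perfect overlap: 2 complementary base pairs; below the dimer-risk threshold (threshold 3).

Last 6 bases (5'→3') — forward …CCTTTA, reverse …ACATTA.
Reverse complement of the reverse primer's last 6 bases: TAATGT; its first k bases are the reverse complement of the reverse primer's last k bases, so a perfect k-base overlap needs the forward primer's last k bases to equal them.
Comparing (forward last k vs required): k=1: A vs T ✗; k=2: TA vs TA ✓; k=3: TTA vs TAA ✗; k=4: TTTA vs TAAT ✗; k=5: CTTTA vs TAATG ✗; k=6: CCTTTA vs TAATGT ✗.
Only k = 2 is perfect, so the longest perfect 3' overlap is 2.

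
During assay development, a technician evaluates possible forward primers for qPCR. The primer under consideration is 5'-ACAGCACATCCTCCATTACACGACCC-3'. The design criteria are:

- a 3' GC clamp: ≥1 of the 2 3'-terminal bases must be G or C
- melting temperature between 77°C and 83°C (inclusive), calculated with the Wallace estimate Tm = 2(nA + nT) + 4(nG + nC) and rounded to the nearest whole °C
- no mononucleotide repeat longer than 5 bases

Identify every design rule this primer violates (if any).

Meets all criteria.

Base counts: A=8, T=4, G=2, C=12 (length 26).
GC clamp: 3' end CC has 2 G/C ✓
Tm: Tm = 2·12 + 4·14 = 80°C ✓
homopolymer run: longest run = 3 ✓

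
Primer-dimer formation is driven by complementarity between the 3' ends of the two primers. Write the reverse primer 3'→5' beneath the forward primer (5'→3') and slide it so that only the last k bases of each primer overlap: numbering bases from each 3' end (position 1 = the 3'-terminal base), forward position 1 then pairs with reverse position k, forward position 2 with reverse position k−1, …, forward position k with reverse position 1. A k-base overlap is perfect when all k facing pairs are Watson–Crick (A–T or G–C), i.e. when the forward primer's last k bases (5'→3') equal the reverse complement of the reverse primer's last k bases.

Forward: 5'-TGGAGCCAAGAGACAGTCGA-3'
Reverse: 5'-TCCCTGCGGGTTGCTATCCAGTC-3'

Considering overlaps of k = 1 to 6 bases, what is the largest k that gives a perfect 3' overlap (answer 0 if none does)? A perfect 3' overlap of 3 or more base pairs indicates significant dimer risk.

Longest perfect overlap: 2 complementary base pairs; below the dimer-risk threshold (threshold 3).

Last 6 bases (5'→3') — forward …AGTCGA, reverse …CCAGTC.
Reverse complement of the reverse primer's last 6 bases: GACTGG; its first k bases are the reverse complement of the reverse primer's last k bases, so a perfect k-base overlap needs the forward primer's last k bases to equal them.
Comparing (forward last k vs required): k=1: A vs G ✗; k=2: GA vs GA ✓; k=3: CGA vs GAC ✗; k=4: TCGA vs GACT ✗; k=5: GTCGA vs GACTG ✗; k=6: AGTCGA vs GACTGG ✗.
Only k = 2 is perfect, so the longest perfect 3' overlap is 2.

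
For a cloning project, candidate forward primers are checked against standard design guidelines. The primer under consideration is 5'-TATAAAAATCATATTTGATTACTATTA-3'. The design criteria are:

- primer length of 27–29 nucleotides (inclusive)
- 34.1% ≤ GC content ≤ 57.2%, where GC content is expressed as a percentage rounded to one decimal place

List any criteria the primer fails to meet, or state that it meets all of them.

Fails: GC content.

Base counts: A=12, T=12, G=1, C=2 (length 27).
length: length 27 ✓
GC content: GC 3/27 = 11.1%, outside 34.1–57.2% ✗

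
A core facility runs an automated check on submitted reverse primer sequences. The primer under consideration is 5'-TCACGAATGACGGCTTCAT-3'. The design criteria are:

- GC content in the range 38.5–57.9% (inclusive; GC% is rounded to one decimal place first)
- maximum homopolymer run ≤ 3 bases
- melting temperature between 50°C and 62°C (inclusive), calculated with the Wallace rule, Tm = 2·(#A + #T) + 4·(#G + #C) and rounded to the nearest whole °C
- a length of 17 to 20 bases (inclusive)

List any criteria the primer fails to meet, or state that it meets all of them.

Meets all criteria.

Base counts: A=5, T=5, G=4, C=5 (length 19).
GC content: GC 9/19 = 47.4% ✓
homopolymer run: longest run = 2 ✓
Tm: Tm = 2·10 + 4·9 = 56°C ✓
length: length 19 ✓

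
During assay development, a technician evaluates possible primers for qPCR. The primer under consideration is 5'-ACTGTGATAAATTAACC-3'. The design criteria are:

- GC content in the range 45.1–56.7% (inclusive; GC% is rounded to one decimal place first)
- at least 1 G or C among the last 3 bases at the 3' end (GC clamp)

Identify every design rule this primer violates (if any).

Fails: GC content.

Base counts: A=7, T=5, G=2, C=3 (length 17).
GC content: GC 5/17 = 29.4%, outside 45.1–56.7% ✗
GC clamp: 3' end ACC has 2 G/C ✓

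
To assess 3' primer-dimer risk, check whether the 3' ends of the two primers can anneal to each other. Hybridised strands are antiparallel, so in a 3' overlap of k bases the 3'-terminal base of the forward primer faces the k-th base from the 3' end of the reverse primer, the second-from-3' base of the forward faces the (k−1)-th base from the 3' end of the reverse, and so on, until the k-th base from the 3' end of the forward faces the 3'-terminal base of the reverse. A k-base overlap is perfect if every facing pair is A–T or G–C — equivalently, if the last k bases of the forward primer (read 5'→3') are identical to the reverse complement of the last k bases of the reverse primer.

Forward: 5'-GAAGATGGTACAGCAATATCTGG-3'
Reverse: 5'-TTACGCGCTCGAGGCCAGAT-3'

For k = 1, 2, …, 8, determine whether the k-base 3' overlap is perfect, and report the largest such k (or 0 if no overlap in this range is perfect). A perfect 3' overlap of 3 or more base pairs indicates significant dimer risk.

Longest perfect overlap: 6 complementary base pairs; significant dimer risk (threshold 3).

Last 8 bases (5'→3') — forward …ATATCTGG, reverse …GGCCAGAT.
Reverse complement of the reverse primer's last 8 bases: ATCTGGCC; its first k bases are the reverse complement of the reverse primer's last k bases, so a perfect k-base overlap needs the forward primer's last k bases to equal them.
Comparing (forward last k vs required): k=1: G vs A ✗; k=2: GG vs AT ✗; k=3: TGG vs ATC ✗; k=4: CTGG vs ATCT ✗; k=5: TCTGG vs ATCTG ✗; k=6: ATCTGG vs ATCTGG ✓; k=7: TATCTGG vs ATCTGGC ✗; k=8: ATATCTGG vs ATCTGGCC ✗.
Only k = 6 is perfect, so the longest perfect 3' overlap is 6.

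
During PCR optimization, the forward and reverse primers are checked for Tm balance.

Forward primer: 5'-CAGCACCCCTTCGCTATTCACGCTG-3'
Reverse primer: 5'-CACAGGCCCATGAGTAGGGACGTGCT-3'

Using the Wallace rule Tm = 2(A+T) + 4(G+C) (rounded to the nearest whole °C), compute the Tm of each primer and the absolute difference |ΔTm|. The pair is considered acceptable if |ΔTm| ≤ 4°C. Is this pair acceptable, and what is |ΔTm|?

|ΔTm| = 4°C; the pair is acceptable.

Forward: A=4 T=6 G=4 C=11 → Tm = 2·10 + 4·15 = 80°C.
Reverse: A=6 T=4 G=9 C=7 → Tm = 2·10 + 4·16 = 84°C.
|ΔTm| = |80 − 84| = 4°C, ≤ 4°C.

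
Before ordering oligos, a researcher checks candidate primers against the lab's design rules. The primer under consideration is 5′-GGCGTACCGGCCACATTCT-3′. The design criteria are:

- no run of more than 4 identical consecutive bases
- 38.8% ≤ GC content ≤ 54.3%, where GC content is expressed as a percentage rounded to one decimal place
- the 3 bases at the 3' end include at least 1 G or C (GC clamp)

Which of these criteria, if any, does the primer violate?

Fails: GC content.

Base counts: A=3, T=4, G=5, C=7 (length 19).
homopolymer run: longest run = 2 ✓
GC content: GC 12/19 = 63.2%, outside 38.8–54.3% ✗
GC clamp: 3' end TCT has 1 G/C ✓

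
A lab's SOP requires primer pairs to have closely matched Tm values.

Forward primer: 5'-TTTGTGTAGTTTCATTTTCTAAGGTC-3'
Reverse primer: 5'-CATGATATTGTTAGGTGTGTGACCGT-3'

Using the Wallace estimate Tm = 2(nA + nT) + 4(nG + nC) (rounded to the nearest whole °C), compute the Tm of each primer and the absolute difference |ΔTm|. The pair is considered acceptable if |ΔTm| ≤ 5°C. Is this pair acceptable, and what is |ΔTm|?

Forward: A=4 T=14 G=5 C=3 → Tm = 2·18 + 4·8 = 68°C.
Reverse: A=5 T=10 G=8 C=3 → Tm = 2·15 + 4·11 = 74°C.
|ΔTm| = |68 − 74| = 6°C, > 5°C.

|ΔTm| = 6°C; the pair is not acceptable.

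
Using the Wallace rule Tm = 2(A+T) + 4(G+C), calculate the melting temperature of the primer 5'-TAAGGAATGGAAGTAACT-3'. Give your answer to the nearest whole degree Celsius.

48°C

Base counts: A=8, T=4, G=5, C=1 (length 18).
Tm = 2·(8+4) + 4·(5+1) = 2·12 + 4·6 = 24 + 24 = 48°C.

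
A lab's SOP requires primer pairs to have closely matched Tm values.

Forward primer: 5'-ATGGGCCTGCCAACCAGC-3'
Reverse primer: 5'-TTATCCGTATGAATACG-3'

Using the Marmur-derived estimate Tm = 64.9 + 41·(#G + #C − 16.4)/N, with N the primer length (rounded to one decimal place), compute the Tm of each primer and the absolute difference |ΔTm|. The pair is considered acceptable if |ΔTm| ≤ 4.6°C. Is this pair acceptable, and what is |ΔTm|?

Forward: G+C = 12, N = 18 → Tm = 64.9 + 41·(12 − 16.4)/18 = 54.9°C.
Reverse: G+C = 6, N = 17 → Tm = 64.9 + 41·(6 − 16.4)/17 = 39.8°C.
|ΔTm| = |54.9 − 39.8| = 15.1°C, > 4.6°C.

|ΔTm| = 15.1°C; the pair is not acceptable.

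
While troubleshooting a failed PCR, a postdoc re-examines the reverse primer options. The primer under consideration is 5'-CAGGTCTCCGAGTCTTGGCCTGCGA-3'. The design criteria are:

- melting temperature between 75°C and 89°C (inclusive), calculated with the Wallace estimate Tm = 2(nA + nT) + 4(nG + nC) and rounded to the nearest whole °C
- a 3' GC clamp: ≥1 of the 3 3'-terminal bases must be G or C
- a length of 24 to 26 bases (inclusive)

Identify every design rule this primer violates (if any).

Base counts: A=3, T=6, G=8, C=8 (length 25).
Tm: Tm = 2·9 + 4·16 = 82°C ✓
GC clamp: 3' end CGA has 2 G/C ✓
length: length 25 ✓

Meets all criteria.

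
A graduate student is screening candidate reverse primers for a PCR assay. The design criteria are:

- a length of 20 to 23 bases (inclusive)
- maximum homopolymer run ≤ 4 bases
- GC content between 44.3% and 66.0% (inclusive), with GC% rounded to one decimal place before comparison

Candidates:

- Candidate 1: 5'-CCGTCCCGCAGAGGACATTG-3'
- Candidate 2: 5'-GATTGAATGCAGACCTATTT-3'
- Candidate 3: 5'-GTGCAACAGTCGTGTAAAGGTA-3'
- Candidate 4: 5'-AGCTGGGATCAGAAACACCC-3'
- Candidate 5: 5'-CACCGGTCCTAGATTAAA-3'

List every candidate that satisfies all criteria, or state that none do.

Candidate 1 (20 nt, A=4 T=3 G=6 C=7): length 20 ✓; longest run = 3 ✓; GC 13/20 = 65.0% ✓ — passes.
Candidate 2 (20 nt, A=6 T=7 G=4 C=3): length 20 ✓; longest run = 3 ✓; GC 7/20 = 35.0%, outside 44.3–66.0% ✗ — fails.
Candidate 3 (22 nt, A=7 T=5 G=7 C=3): length 22 ✓; longest run = 3 ✓; GC 10/22 = 45.5% ✓ — passes.
Candidate 4 (20 nt, A=7 T=2 G=5 C=6): length 20 ✓; longest run = 3 ✓; GC 11/20 = 55.0% ✓ — passes.
Candidate 5 (18 nt, A=6 T=4 G=3 C=5): length 18, outside 20–23 ✗; longest run = 3 ✓; GC 8/18 = 44.4% ✓ — fails.

Candidate 1, Candidate 3 and Candidate 4.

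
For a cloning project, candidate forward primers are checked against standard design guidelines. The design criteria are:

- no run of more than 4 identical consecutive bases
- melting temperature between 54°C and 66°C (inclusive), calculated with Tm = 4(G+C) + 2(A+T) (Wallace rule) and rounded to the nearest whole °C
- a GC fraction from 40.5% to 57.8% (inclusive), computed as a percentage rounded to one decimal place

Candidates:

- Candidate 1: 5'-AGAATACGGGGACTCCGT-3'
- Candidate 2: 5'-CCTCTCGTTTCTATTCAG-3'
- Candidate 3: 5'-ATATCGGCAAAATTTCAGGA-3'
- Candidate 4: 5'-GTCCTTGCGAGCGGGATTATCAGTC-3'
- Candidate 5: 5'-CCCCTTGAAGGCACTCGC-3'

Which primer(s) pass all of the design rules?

Candidate 1 only.

Candidate 1 (18 nt, A=5 T=3 G=6 C=4): longest run = 4 ✓; Tm = 2·8 + 4·10 = 56°C ✓; GC 10/18 = 55.6% ✓ — passes.
Candidate 2 (18 nt, A=2 T=8 G=2 C=6): longest run = 3 ✓; Tm = 2·10 + 4·8 = 52°C, outside 54–66°C ✗; GC 8/18 = 44.4% ✓ — fails.
Candidate 3 (20 nt, A=8 T=5 G=4 C=3): longest run = 4 ✓; Tm = 2·13 + 4·7 = 54°C ✓; GC 7/20 = 35.0%, outside 40.5–57.8% ✗ — fails.
Candidate 4 (25 nt, A=4 T=7 G=8 C=6): longest run = 3 ✓; Tm = 2·11 + 4·14 = 78°C, outside 54–66°C ✗; GC 14/25 = 56.0% ✓ — fails.
Candidate 5 (18 nt, A=3 T=3 G=4 C=8): longest run = 4 ✓; Tm = 2·6 + 4·12 = 60°C ✓; GC 12/18 = 66.7%, outside 40.5–57.8% ✗ — fails.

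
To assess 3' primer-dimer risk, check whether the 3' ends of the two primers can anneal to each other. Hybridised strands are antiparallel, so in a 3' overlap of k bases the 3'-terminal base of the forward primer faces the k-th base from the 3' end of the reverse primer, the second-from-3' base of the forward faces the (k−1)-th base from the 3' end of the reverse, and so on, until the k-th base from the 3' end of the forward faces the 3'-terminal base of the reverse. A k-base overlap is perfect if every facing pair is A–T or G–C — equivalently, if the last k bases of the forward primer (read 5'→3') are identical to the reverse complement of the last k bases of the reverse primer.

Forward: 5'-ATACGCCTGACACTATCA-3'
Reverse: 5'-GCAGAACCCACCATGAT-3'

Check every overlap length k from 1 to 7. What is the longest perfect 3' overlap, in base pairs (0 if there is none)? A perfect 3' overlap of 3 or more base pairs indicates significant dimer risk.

Last 7 bases (5'→3') — forward …ACTATCA, reverse …CCATGAT.
Reverse complement of the reverse primer's last 7 bases: ATCATGG; its first k bases are the reverse complement of the reverse primer's last k bases, so a perfect k-base overlap needs the forward primer's last k bases to equal them.
Comparing (forward last k vs required): k=1: A vs A ✓; k=2: CA vs AT ✗; k=3: TCA vs ATC ✗; k=4: ATCA vs ATCA ✓; k=5: TATCA vs ATCAT ✗; k=6: CTATCA vs ATCATG ✗; k=7: ACTATCA vs ATCATGG ✗.
Perfect overlaps at k = 1, 4; the largest is 4.

Longest perfect overlap: 4 complementary base pairs; significant dimer risk (threshold 3).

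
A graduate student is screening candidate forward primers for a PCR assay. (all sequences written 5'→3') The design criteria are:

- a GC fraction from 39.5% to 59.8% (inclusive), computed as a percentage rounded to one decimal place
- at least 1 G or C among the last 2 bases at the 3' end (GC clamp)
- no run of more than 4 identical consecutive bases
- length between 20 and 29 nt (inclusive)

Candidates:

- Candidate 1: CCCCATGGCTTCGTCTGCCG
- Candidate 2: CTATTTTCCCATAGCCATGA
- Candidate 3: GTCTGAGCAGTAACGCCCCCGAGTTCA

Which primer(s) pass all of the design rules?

Candidate 2 only.

Candidate 1 (20 nt, A=1 T=5 G=5 C=9): GC 14/20 = 70.0%, outside 39.5–59.8% ✗; 3' end CG has 2 G/C ✓; longest run = 4 ✓; length 20 ✓ — fails.
Candidate 2 (20 nt, A=5 T=7 G=2 C=6): GC 8/20 = 40.0% ✓; 3' end GA has 1 G/C ✓; longest run = 4 ✓; length 20 ✓ — passes.
Candidate 3 (27 nt, A=6 T=5 G=7 C=9): GC 16/27 = 59.3% ✓; 3' end CA has 1 G/C ✓; longest run = 5, exceeds 4 ✗; length 27 ✓ — fails.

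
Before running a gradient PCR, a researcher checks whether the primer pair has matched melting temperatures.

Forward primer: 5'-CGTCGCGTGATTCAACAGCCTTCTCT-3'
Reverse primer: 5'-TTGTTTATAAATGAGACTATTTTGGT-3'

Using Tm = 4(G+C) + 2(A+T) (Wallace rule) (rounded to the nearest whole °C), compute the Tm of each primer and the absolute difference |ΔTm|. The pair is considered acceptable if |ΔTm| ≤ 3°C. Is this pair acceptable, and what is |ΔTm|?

|ΔTm| = 16°C; the pair is not acceptable.

Forward: A=4 T=8 G=5 C=9 → Tm = 2·12 + 4·14 = 80°C.
Reverse: A=7 T=13 G=5 C=1 → Tm = 2·20 + 4·6 = 64°C.
|ΔTm| = |80 − 64| = 16°C, > 3°C.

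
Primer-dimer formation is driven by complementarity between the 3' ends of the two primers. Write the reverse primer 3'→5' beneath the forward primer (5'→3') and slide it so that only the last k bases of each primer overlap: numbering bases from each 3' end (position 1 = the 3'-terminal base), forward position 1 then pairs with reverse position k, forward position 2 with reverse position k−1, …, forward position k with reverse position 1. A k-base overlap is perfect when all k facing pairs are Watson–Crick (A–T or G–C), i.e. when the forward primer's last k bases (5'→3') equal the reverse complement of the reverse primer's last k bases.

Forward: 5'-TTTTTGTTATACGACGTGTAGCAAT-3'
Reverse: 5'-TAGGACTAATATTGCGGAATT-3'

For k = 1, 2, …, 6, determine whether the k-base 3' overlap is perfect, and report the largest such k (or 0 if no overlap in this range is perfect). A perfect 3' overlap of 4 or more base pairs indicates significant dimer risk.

Longest perfect overlap: 3 complementary base pairs; below the dimer-risk threshold (threshold 4).

Last 6 bases (5'→3') — forward …AGCAAT, reverse …GGAATT.
Reverse complement of the reverse primer's last 6 bases: AATTCC; its first k bases are the reverse complement of the reverse primer's last k bases, so a perfect k-base overlap needs the forward primer's last k bases to equal them.
Comparing (forward last k vs required): k=1: T vs A ✗; k=2: AT vs AA ✗; k=3: AAT vs AAT ✓; k=4: CAAT vs AATT ✗; k=5: GCAAT vs AATTC ✗; k=6: AGCAAT vs AATTCC ✗.
Only k = 3 is perfect, so the longest perfect 3' overlap is 3.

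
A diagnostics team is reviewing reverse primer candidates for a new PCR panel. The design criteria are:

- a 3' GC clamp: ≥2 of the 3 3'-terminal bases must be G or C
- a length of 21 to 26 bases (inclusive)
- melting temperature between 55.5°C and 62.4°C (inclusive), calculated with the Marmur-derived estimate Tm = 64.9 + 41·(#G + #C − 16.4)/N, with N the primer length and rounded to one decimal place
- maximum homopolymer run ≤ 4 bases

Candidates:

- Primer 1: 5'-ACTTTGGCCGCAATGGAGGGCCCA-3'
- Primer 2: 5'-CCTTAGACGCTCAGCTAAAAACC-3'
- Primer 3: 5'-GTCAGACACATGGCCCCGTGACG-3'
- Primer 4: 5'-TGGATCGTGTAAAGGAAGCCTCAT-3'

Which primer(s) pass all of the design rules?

Primer 3 only.

Primer 1 (24 nt, A=5 T=4 G=8 C=7): 3' end CCA has 2 G/C ✓; length 24 ✓; Tm = 64.9 + 41·(15 − 16.4)/24 = 62.5°C, outside 55.5–62.4°C ✗; longest run = 3 ✓ — fails.
Primer 2 (23 nt, A=8 T=4 G=3 C=8): 3' end ACC has 2 G/C ✓; length 23 ✓; Tm = 64.9 + 41·(11 − 16.4)/23 = 55.3°C, outside 55.5–62.4°C ✗; longest run = 5, exceeds 4 ✗ — fails.
Primer 3 (23 nt, A=5 T=3 G=7 C=8): 3' end ACG has 2 G/C ✓; length 23 ✓; Tm = 64.9 + 41·(15 − 16.4)/23 = 62.4°C ✓; longest run = 4 ✓ — passes.
Primer 4 (24 nt, A=7 T=6 G=7 C=4): 3' end CAT has 1 G/C, need ≥2 ✗; length 24 ✓; Tm = 64.9 + 41·(11 − 16.4)/24 = 55.7°C ✓; longest run = 3 ✓ — fails.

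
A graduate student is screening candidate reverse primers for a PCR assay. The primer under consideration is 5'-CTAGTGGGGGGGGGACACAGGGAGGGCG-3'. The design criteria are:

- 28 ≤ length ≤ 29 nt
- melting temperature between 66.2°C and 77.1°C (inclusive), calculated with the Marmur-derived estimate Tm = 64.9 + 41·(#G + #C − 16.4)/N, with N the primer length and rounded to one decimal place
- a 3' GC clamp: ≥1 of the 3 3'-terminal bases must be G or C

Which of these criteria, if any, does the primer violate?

Base counts: A=5, T=2, G=17, C=4 (length 28).
length: length 28 ✓
Tm: Tm = 64.9 + 41·(21 − 16.4)/28 = 71.6°C ✓
GC clamp: 3' end GCG has 3 G/C ✓

Meets all criteria.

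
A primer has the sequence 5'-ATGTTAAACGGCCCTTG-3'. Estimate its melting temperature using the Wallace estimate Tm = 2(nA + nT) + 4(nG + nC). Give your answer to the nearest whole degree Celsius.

Base counts: A=4, T=5, G=4, C=4 (length 17).
Tm = 2·(4+5) + 4·(4+4) = 2·9 + 4·8 = 18 + 32 = 50°C.

50°C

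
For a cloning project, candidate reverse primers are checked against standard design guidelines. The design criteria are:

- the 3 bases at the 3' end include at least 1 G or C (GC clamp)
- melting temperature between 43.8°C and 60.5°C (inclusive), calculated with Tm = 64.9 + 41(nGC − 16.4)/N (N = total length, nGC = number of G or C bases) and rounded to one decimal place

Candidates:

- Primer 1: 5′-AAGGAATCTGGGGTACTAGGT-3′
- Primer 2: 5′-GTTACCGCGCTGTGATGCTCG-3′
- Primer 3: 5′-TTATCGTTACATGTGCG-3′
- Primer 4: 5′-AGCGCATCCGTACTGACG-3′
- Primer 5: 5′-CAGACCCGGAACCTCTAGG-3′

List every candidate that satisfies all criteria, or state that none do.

Primer 1 (21 nt, A=6 T=5 G=8 C=2): 3' end GGT has 2 G/C ✓; Tm = 64.9 + 41·(10 − 16.4)/21 = 52.4°C ✓ — passes.
Primer 2 (21 nt, A=2 T=6 G=7 C=6): 3' end TCG has 2 G/C ✓; Tm = 64.9 + 41·(13 − 16.4)/21 = 58.3°C ✓ — passes.
Primer 3 (17 nt, A=3 T=7 G=4 C=3): 3' end GCG has 3 G/C ✓; Tm = 64.9 + 41·(7 − 16.4)/17 = 42.2°C, outside 43.8–60.5°C ✗ — fails.
Primer 4 (18 nt, A=4 T=3 G=5 C=6): 3' end ACG has 2 G/C ✓; Tm = 64.9 + 41·(11 − 16.4)/18 = 52.6°C ✓ — passes.
Primer 5 (19 nt, A=5 T=2 G=5 C=7): 3' end AGG has 2 G/C ✓; Tm = 64.9 + 41·(12 − 16.4)/19 = 55.4°C ✓ — passes.

Primer 1, Primer 2, Primer 4 and Primer 5.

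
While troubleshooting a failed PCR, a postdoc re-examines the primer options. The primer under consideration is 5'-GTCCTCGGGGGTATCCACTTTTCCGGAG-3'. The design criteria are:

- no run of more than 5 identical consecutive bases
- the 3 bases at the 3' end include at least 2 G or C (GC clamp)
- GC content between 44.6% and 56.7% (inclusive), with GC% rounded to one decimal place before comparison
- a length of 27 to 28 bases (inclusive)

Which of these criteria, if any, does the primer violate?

Base counts: A=3, T=8, G=9, C=8 (length 28).
homopolymer run: longest run = 5 ✓
GC clamp: 3' end GAG has 2 G/C ✓
GC content: GC 17/28 = 60.7%, outside 44.6–56.7% ✗
length: length 28 ✓

Fails: GC content.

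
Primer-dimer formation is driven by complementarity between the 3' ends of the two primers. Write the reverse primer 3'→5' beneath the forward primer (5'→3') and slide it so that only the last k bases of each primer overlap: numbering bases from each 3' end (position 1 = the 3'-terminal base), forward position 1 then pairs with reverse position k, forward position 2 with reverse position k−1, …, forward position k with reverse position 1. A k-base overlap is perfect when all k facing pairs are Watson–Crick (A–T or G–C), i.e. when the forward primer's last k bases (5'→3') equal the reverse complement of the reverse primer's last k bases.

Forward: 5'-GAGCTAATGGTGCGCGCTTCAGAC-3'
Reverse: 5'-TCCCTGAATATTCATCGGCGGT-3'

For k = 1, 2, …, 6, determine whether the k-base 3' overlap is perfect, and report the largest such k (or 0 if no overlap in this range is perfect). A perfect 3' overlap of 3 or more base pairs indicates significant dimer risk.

Longest perfect overlap: 2 complementary base pairs; below the dimer-risk threshold (threshold 3).

Last 6 bases (5'→3') — forward …TCAGAC, reverse …GGCGGT.
Reverse complement of the reverse primer's last 6 bases: ACCGCC; its first k bases are the reverse complement of the reverse primer's last k bases, so a perfect k-base overlap needs the forward primer's last k bases to equal them.
Comparing (forward last k vs required): k=1: C vs A ✗; k=2: AC vs AC ✓; k=3: GAC vs ACC ✗; k=4: AGAC vs ACCG ✗; k=5: CAGAC vs ACCGC ✗; k=6: TCAGAC vs ACCGCC ✗.
Only k = 2 is perfect, so the longest perfect 3' overlap is 2.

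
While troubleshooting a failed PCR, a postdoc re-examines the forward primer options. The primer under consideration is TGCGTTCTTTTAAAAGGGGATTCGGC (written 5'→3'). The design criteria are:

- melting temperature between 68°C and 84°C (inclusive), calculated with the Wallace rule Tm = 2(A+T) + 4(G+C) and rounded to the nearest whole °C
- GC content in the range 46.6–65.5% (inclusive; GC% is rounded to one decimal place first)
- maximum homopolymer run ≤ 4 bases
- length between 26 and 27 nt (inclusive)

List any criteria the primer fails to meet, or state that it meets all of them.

Base counts: A=5, T=9, G=8, C=4 (length 26).
Tm: Tm = 2·14 + 4·12 = 76°C ✓
GC content: GC 12/26 = 46.2%, outside 46.6–65.5% ✗
homopolymer run: longest run = 4 ✓
length: length 26 ✓

Fails: GC content.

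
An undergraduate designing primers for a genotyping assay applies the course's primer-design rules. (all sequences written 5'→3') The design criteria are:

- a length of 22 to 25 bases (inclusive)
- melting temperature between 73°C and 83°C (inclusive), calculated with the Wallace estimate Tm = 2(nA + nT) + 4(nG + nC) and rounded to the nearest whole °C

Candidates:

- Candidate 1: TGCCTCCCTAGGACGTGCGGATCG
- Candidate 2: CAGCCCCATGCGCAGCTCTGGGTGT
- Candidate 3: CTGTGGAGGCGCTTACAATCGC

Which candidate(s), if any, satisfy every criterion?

Candidate 1 only.

Candidate 1 (24 nt, A=3 T=5 G=8 C=8): length 24 ✓; Tm = 2·8 + 4·16 = 80°C ✓ — passes.
Candidate 2 (25 nt, A=3 T=5 G=8 C=9): length 25 ✓; Tm = 2·8 + 4·17 = 84°C, outside 73–83°C ✗ — fails.
Candidate 3 (22 nt, A=4 T=5 G=7 C=6): length 22 ✓; Tm = 2·9 + 4·13 = 70°C, outside 73–83°C ✗ — fails.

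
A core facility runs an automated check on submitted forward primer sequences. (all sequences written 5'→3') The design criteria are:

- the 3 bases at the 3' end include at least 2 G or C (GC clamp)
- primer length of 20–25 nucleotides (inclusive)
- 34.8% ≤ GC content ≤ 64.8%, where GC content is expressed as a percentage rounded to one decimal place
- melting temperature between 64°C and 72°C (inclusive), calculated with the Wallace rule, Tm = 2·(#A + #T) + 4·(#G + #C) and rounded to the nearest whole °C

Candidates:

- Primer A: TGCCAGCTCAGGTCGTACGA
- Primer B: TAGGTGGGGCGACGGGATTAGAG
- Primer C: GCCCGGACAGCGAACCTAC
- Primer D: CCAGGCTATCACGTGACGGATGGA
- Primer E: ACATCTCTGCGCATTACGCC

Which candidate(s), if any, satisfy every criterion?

Primer A only.

Primer A (20 nt, A=4 T=4 G=6 C=6): 3' end CGA has 2 G/C ✓; length 20 ✓; GC 12/20 = 60.0% ✓; Tm = 2·8 + 4·12 = 64°C ✓ — passes.
Primer B (23 nt, A=5 T=4 G=12 C=2): 3' end GAG has 2 G/C ✓; length 23 ✓; GC 14/23 = 60.9% ✓; Tm = 2·9 + 4·14 = 74°C, outside 64–72°C ✗ — fails.
Primer C (19 nt, A=5 T=1 G=5 C=8): 3' end TAC has 1 G/C, need ≥2 ✗; length 19, outside 20–25 ✗; GC 13/19 = 68.4%, outside 34.8–64.8% ✗; Tm = 2·6 + 4·13 = 64°C ✓ — fails.
Primer D (24 nt, A=6 T=4 G=8 C=6): 3' end GGA has 2 G/C ✓; length 24 ✓; GC 14/24 = 58.3% ✓; Tm = 2·10 + 4·14 = 76°C, outside 64–72°C ✗ — fails.
Primer E (20 nt, A=4 T=5 G=3 C=8): 3' end GCC has 3 G/C ✓; length 20 ✓; GC 11/20 = 55.0% ✓; Tm = 2·9 + 4·11 = 62°C, outside 64–72°C ✗ — fails.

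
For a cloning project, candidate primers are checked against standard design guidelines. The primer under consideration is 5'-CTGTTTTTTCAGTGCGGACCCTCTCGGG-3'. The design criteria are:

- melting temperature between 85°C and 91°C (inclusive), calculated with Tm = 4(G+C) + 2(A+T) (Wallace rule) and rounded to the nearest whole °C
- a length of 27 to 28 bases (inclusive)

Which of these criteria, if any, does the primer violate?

Base counts: A=2, T=10, G=8, C=8 (length 28).
Tm: Tm = 2·12 + 4·16 = 88°C ✓
length: length 28 ✓

Meets all criteria.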